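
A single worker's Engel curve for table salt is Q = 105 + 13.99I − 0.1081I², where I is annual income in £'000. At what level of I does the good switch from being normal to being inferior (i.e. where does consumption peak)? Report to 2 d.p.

64.71

dQ/dI = 13.99 − 0.2162I.
The good is inferior where dQ/dI < 0. Setting dQ/dI = 0 gives I = 13.99 / 0.2162 = 64.71.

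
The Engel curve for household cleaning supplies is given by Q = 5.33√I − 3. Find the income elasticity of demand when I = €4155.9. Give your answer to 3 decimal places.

At I = 4155.9: Q = 340.605.
dQ/dI = 5.33/(2√I) = 0.0413394 at this income.
η = (dQ/dI)·(I/Q) = 0.0413394 × (4155.9/340.605) = 0.504.

0.504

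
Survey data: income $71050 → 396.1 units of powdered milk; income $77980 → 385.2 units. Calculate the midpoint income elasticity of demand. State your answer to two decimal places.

-0.30

ΔQ = 385.2 − 396.1 = -10.9; midpoint Q̄ = (396.1 + 385.2)/2 = 390.65.
ΔI = 77980 − 71050 = 6930; midpoint Ī = (71050 + 77980)/2 = 74515.
η = (ΔQ/Q̄) ÷ (ΔI/Ī) = (-10.9/390.65) ÷ (6930/74515) = -0.30.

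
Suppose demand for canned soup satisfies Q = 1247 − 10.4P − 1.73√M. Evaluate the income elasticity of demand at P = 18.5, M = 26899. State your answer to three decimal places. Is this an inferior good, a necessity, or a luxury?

At P = 18.5, M = 26899: Q = 770.864.
Holding P constant, ∂Q/∂M = -1.73/(2√M) = -0.0052741.
η_M = (∂Q/∂M)·(M/Q) = -0.0052741 × (26899/770.864) = -0.184.
Since η < 0, this is an inferior good.

-0.184 (inferior good)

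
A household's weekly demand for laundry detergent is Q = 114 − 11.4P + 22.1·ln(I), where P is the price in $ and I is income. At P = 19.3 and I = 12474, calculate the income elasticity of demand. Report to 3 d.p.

0.216

At P = 19.3, I = 12474: Q = 102.414.
Holding P constant, ∂Q/∂I = 22.1/I = 0.00177169.
η_I = (∂Q/∂I)·(I/Q) = 0.00177169 × (12474/102.414) = 0.216.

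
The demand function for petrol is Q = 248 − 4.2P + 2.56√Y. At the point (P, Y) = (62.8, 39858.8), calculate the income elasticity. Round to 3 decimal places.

At P = 62.8, Y = 39858.8: Q = 495.336.
Holding P constant, ∂Q/∂Y = 2.56/(2√Y) = 0.00641133.
η_Y = (∂Q/∂Y)·(Y/Q) = 0.00641133 × (39858.8/495.336) = 0.516.

0.516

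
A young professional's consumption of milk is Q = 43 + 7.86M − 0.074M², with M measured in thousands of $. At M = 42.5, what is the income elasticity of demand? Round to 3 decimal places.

At M = 42.5: Q = 243.3875.
dQ/dM = 7.86 − 0.148M = 1.57000.
η = (dQ/dM)·(M/Q) = 1.57000 × (42.5/243.3875) = 0.274.

0.274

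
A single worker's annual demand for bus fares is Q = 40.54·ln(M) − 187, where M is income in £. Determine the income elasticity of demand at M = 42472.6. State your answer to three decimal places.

At M = 42472.6: Q = 245.019.
dQ/dM = 40.54/M = 0.000954498 at this income.
η = (dQ/dM)·(M/Q) = 0.000954498 × (42472.6/245.019) = 0.165.

0.165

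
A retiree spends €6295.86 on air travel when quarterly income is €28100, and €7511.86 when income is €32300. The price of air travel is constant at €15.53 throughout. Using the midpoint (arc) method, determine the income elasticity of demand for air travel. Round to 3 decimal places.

With a constant price, Q₁ = 6295.86/15.53 = 405.400 and Q₂ = 7511.86/15.53 = 483.700 (equivalently, work directly with expenditure since P cancels).
Midpoint %ΔQ = (7511.86 − 6295.86)/6903.86 = 0.17613; midpoint %ΔI = (32300 − 28100)/30200 = 0.13907.
η = 0.17613 / 0.13907 = 1.266.

1.266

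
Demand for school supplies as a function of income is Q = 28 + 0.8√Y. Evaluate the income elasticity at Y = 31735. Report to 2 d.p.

0.42

At Y = 31735: Q = 170.515.
dQ/dY = 0.8/(2√Y) = 0.00224538 at this income.
η = (dQ/dY)·(Y/Q) = 0.00224538 × (31735/170.515) = 0.42.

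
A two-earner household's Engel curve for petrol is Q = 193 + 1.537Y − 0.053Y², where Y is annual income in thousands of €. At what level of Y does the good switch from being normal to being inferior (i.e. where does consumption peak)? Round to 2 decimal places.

14.50

dQ/dY = 1.537 − 0.106Y.
The good is inferior where dQ/dY < 0. Setting dQ/dY = 0 gives Y = 1.537 / 0.106 = 14.50.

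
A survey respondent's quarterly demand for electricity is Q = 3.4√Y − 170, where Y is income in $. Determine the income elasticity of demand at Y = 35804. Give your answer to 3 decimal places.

0.680

At Y = 35804: Q = 473.346.
dQ/dY = 3.4/(2√Y) = 0.00898428 at this income.
η = (dQ/dY)·(Y/Q) = 0.00898428 × (35804/473.346) = 0.680.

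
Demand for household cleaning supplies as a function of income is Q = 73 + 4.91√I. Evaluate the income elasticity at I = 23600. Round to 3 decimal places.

0.456

At I = 23600: Q = 827.289.
dQ/dI = 4.91/(2√I) = 0.0159807 at this income.
η = (dQ/dI)·(I/Q) = 0.0159807 × (23600/827.289) = 0.456.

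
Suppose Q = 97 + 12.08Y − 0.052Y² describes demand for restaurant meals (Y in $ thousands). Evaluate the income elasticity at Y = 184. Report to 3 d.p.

At Y = 184: Q = 559.2080.
dQ/dY = 12.08 − 0.104Y = -7.05600.
η = (dQ/dY)·(Y/Q) = -7.05600 × (184/559.2080) = -2.322.

-2.322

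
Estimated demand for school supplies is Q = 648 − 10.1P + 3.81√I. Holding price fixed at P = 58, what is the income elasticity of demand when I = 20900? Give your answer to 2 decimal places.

0.45

At P = 58, I = 20900: Q = 613.005.
Holding P constant, ∂Q/∂I = 3.81/(2√I) = 0.0131772.
η_I = (∂Q/∂I)·(I/Q) = 0.0131772 × (20900/613.005) = 0.45.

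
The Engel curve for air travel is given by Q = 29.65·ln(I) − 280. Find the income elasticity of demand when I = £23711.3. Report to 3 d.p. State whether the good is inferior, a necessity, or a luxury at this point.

At I = 23711.3: Q = 18.685.
dQ/dI = 29.65/I = 0.00125046 at this income.
η = (dQ/dI)·(I/Q) = 0.00125046 × (23711.3/18.685) = 1.587.
Since η > 1, the good is a luxury.

1.587 (luxury)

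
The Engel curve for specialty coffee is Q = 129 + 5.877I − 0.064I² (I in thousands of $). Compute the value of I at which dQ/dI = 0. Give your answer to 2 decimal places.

dQ/dI = 5.877 − 0.128I.
The good is inferior where dQ/dI < 0. Setting dQ/dI = 0 gives I = 5.877 / 0.128 = 45.91.

45.91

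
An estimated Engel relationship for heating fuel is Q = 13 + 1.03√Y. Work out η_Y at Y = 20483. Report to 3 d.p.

At Y = 20483: Q = 160.412.
dQ/dY = 1.03/(2√Y) = 0.00359841 at this income.
η = (dQ/dY)·(Y/Q) = 0.00359841 × (20483/160.412) = 0.459.

0.459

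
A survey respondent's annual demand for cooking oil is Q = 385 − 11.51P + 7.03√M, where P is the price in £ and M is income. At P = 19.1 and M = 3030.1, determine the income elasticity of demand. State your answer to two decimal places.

At P = 19.1, M = 3030.1: Q = 552.135.
Holding P constant, ∂Q/∂M = 7.03/(2√M) = 0.0638553.
η_M = (∂Q/∂M)·(M/Q) = 0.0638553 × (3030.1/552.135) = 0.35.

0.35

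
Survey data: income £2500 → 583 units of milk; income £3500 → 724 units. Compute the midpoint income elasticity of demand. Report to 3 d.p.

0.647

ΔQ = 724 − 583 = 141; midpoint Q̄ = (583 + 724)/2 = 653.5.
ΔI = 3500 − 2500 = 1000; midpoint Ī = (2500 + 3500)/2 = 3000.
η = (ΔQ/Q̄) ÷ (ΔI/Ī) = (141/653.5) ÷ (1000/3000) = 0.647.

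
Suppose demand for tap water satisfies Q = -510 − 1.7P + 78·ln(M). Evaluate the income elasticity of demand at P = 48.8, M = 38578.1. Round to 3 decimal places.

0.338

At P = 48.8, M = 38578.1: Q = 230.754.
Holding P constant, ∂Q/∂M = 78/M = 0.00202187.
η_M = (∂Q/∂M)·(M/Q) = 0.00202187 × (38578.1/230.754) = 0.338.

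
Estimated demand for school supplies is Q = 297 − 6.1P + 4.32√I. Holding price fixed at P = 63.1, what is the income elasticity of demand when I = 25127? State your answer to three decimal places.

0.574

At P = 63.1, I = 25127: Q = 596.875.
Holding P constant, ∂Q/∂I = 4.32/(2√I) = 0.0136265.
η_I = (∂Q/∂I)·(I/Q) = 0.0136265 × (25127/596.875) = 0.574.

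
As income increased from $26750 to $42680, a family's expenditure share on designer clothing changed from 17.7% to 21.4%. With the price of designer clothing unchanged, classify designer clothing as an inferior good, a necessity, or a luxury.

luxury

The budget share rises as income rises, so η > 1.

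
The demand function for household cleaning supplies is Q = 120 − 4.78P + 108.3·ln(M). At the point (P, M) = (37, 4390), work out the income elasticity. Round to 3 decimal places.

0.127

At P = 37, M = 4390: Q = 851.461.
Holding P constant, ∂Q/∂M = 108.3/M = 0.0246697.
η_M = (∂Q/∂M)·(M/Q) = 0.0246697 × (4390/851.461) = 0.127.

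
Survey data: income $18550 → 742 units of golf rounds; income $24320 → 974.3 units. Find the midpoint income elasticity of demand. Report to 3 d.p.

1.006

ΔQ = 974.3 − 742 = 232.3; midpoint Q̄ = (742 + 974.3)/2 = 858.15.
ΔI = 24320 − 18550 = 5770; midpoint Ī = (18550 + 24320)/2 = 21435.
η = (ΔQ/Q̄) ÷ (ΔI/Ī) = (232.3/858.15) ÷ (5770/21435) = 1.006.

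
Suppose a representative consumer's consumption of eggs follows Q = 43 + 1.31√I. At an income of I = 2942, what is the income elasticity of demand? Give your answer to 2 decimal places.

At I = 2942: Q = 114.055.
dQ/dI = 1.31/(2√I) = 0.0120759 at this income.
η = (dQ/dI)·(I/Q) = 0.0120759 × (2942/114.055) = 0.31.

0.31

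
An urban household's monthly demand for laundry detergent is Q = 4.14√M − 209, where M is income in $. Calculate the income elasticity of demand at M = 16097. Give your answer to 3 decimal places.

At M = 16097: Q = 316.258.
dQ/dM = 4.14/(2√M) = 0.0163154 at this income.
η = (dQ/dM)·(M/Q) = 0.0163154 × (16097/316.258) = 0.830.

0.830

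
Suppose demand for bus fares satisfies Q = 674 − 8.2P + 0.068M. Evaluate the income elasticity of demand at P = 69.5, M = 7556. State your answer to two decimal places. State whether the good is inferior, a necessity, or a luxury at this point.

At P = 69.5, M = 7556: Q = 617.908.
Holding P constant, ∂Q/∂M = 0.068.
η_M = (∂Q/∂M)·(M/Q) = 0.068 × (7556/617.908) = 0.83.
Since 0 < η < 1, this is a necessity.

0.83 (necessity)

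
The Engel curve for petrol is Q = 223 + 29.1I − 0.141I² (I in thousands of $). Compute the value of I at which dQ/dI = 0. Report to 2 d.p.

103.19

dQ/dI = 29.1 − 0.282I.
The good is inferior where dQ/dI < 0. Setting dQ/dI = 0 gives I = 29.1 / 0.282 = 103.19.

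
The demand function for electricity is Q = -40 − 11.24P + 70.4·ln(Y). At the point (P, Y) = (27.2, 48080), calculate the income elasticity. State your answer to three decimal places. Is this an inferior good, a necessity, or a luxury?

At P = 27.2, Y = 48080: Q = 413.228.
Holding P constant, ∂Q/∂Y = 70.4/Y = 0.00146423.
η_Y = (∂Q/∂Y)·(Y/Q) = 0.00146423 × (48080/413.228) = 0.170.
Since 0 < η < 1, this is a necessity.

0.170 (necessity)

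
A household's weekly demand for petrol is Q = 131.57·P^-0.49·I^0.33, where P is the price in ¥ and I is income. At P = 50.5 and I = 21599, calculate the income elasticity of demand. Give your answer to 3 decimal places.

0.330

For a multiplicative demand Q = A·P^α·I^β, the income elasticity is β everywhere.
Here β = 0.33, so η = 0.330.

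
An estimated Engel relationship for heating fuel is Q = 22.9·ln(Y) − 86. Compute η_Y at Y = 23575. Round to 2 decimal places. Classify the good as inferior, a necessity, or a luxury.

0.16 (necessity)

At Y = 23575: Q = 144.556.
dQ/dY = 22.9/Y = 0.000971368 at this income.
η = (dQ/dY)·(Y/Q) = 0.000971368 × (23575/144.556) = 0.16.
Since 0 < η < 1, the good is a necessity.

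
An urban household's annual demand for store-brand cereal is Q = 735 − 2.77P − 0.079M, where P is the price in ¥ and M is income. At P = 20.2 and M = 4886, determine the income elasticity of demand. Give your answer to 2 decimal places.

At P = 20.2, M = 4886: Q = 293.052.
Holding P constant, ∂Q/∂M = −0.079.
η_M = (∂Q/∂M)·(M/Q) = -0.079 × (4886/293.052) = -1.32.

-1.32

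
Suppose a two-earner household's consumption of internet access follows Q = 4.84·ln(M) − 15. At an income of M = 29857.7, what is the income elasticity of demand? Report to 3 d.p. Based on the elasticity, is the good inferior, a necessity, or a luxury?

At M = 29857.7: Q = 34.872.
dQ/dM = 4.84/M = 0.000162102 at this income.
η = (dQ/dM)·(M/Q) = 0.000162102 × (29857.7/34.872) = 0.139.
Since 0 < η < 1, the good is a necessity.

0.139 (necessity)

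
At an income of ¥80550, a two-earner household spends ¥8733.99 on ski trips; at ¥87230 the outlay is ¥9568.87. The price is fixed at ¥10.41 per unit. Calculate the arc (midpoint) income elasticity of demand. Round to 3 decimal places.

1.146

With a constant price, Q₁ = 8733.99/10.41 = 839.000 and Q₂ = 9568.87/10.41 = 919.200 (equivalently, work directly with expenditure since P cancels).
Midpoint %ΔQ = (9568.87 − 8733.99)/9151.43 = 0.09123; midpoint %ΔI = (87230 − 80550)/83890 = 0.07963.
η = 0.09123 / 0.07963 = 1.146.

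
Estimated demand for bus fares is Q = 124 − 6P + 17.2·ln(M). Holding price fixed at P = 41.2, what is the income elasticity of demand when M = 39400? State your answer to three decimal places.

0.293

At P = 41.2, M = 39400: Q = 58.802.
Holding P constant, ∂Q/∂M = 17.2/M = 0.000436548.
η_M = (∂Q/∂M)·(M/Q) = 0.000436548 × (39400/58.802) = 0.293.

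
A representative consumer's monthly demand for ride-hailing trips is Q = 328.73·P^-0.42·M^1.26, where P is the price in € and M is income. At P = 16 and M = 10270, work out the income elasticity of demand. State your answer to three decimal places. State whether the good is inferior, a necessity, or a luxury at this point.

1.260 (luxury)

For a multiplicative demand Q = A·P^α·M^β, the income elasticity is β everywhere.
Here β = 1.26, so η = 1.260.
Since η > 1, this is a luxury.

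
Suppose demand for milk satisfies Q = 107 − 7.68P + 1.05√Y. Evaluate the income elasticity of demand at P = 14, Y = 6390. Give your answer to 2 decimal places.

0.50

At P = 14, Y = 6390: Q = 83.414.
Holding P constant, ∂Q/∂Y = 1.05/(2√Y) = 0.00656763.
η_Y = (∂Q/∂Y)·(Y/Q) = 0.00656763 × (6390/83.414) = 0.50.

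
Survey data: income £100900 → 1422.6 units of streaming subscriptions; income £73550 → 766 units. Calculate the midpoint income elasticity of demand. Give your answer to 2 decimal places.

1.91

ΔQ = 766 − 1422.6 = -656.6; midpoint Q̄ = (1422.6 + 766)/2 = 1094.3.
ΔI = 73550 − 100900 = -27350; midpoint Ī = (100900 + 73550)/2 = 87225.
η = (ΔQ/Q̄) ÷ (ΔI/Ī) = (-656.6/1094.3) ÷ (-27350/87225) = 1.91.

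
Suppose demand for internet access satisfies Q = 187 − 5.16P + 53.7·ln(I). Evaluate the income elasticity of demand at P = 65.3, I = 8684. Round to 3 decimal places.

At P = 65.3, I = 8684: Q = 337.070.
Holding P constant, ∂Q/∂I = 53.7/I = 0.00618379.
η_I = (∂Q/∂I)·(I/Q) = 0.00618379 × (8684/337.070) = 0.159.

0.159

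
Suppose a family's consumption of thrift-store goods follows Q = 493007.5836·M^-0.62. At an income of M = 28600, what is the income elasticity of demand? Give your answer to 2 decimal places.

-0.62

For Q = A·M^β the income elasticity is constant and equal to β.
Here β = -0.62, so η = -0.62.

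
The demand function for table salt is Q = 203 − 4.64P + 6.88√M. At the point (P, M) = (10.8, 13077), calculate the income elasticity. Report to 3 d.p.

At P = 10.8, M = 13077: Q = 939.648.
Holding P constant, ∂Q/∂M = 6.88/(2√M) = 0.0300818.
η_M = (∂Q/∂M)·(M/Q) = 0.0300818 × (13077/939.648) = 0.419.

0.419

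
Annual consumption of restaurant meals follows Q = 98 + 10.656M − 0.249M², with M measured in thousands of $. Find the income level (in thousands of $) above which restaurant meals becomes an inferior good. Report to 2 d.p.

dQ/dM = 10.656 − 0.498M.
The good is inferior where dQ/dM < 0. Setting dQ/dM = 0 gives M = 10.656 / 0.498 = 21.40.

21.40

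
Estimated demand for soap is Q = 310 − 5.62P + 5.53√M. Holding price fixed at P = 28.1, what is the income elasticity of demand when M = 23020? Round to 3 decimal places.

At P = 28.1, M = 23020: Q = 991.109.
Holding P constant, ∂Q/∂M = 5.53/(2√M) = 0.0182239.
η_M = (∂Q/∂M)·(M/Q) = 0.0182239 × (23020/991.109) = 0.423.

0.423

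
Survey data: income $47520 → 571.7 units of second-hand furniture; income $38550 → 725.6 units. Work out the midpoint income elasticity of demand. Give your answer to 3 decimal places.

-1.138

ΔQ = 725.6 − 571.7 = 153.9; midpoint Q̄ = (571.7 + 725.6)/2 = 648.65.
ΔI = 38550 − 47520 = -8970; midpoint Ī = (47520 + 38550)/2 = 43035.
η = (ΔQ/Q̄) ÷ (ΔI/Ī) = (153.9/648.65) ÷ (-8970/43035) = -1.138.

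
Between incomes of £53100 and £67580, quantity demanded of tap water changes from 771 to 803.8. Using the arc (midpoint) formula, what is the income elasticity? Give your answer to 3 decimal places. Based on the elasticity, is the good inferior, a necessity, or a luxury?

ΔQ = 803.8 − 771 = 32.8; midpoint Q̄ = (771 + 803.8)/2 = 787.4.
ΔI = 67580 − 53100 = 14480; midpoint Ī = (53100 + 67580)/2 = 60340.
η = (ΔQ/Q̄) ÷ (ΔI/Ī) = (32.8/787.4) ÷ (14480/60340) = 0.174.
0 < η < 1 ⇒ necessity.

0.174 (necessity)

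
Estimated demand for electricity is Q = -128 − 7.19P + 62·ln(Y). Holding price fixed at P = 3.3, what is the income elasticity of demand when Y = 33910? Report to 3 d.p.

At P = 3.3, Y = 33910: Q = 495.024.
Holding P constant, ∂Q/∂Y = 62/Y = 0.00182837.
η_Y = (∂Q/∂Y)·(Y/Q) = 0.00182837 × (33910/495.024) = 0.125.

0.125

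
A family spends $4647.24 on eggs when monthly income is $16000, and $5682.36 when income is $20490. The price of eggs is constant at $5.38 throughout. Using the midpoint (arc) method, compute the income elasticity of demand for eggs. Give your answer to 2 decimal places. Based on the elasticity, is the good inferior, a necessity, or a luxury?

0.81 (necessity)

With a constant price, Q₁ = 4647.24/5.38 = 863.799 and Q₂ = 5682.36/5.38 = 1056.201 (equivalently, work directly with expenditure since P cancels).
Midpoint %ΔQ = (5682.36 − 4647.24)/5164.80 = 0.20042; midpoint %ΔI = (20490 − 16000)/18245 = 0.24609.
η = 0.20042 / 0.24609 = 0.81.
0 < η < 1 ⇒ necessity.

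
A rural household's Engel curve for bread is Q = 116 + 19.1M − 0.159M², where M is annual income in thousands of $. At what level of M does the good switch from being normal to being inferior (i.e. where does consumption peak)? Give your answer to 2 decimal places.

60.06

dQ/dM = 19.1 − 0.318M.
The good is inferior where dQ/dM < 0. Setting dQ/dM = 0 gives M = 19.1 / 0.318 = 60.06.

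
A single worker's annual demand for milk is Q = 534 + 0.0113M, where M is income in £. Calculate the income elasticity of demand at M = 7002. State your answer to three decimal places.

At M = 7002: Q = 613.123.
dQ/dM = 0.0113.
η = (dQ/dM)·(M/Q) = 0.0113 × (7002/613.123) = 0.129.

0.129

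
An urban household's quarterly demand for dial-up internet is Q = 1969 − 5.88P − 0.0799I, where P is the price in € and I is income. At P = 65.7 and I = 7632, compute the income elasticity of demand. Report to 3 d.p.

-0.627

At P = 65.7, I = 7632: Q = 972.887.
Holding P constant, ∂Q/∂I = −0.0799.
η_I = (∂Q/∂I)·(I/Q) = -0.0799 × (7632/972.887) = -0.627.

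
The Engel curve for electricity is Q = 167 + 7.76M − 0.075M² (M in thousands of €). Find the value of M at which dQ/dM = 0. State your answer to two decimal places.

dQ/dM = 7.76 − 0.15M.
The good is inferior where dQ/dM < 0. Setting dQ/dM = 0 gives M = 7.76 / 0.15 = 51.73.

51.73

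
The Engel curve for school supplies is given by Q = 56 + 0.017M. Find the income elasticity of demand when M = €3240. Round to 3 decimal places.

At M = 3240: Q = 111.080.
dQ/dM = 0.017.
η = (dQ/dM)·(M/Q) = 0.017 × (3240/111.080) = 0.496.

0.496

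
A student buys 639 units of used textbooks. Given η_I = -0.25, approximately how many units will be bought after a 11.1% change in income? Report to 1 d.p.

%ΔQ ≈ η × %ΔI = -0.25 × 11.1% = -2.775%.
New Q ≈ 639 × (1 − 0.02775) = 621.3.

621.3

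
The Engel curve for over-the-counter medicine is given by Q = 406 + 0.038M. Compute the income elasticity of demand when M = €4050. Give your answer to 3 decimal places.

At M = 4050: Q = 559.900.
dQ/dM = 0.038.
η = (dQ/dM)·(M/Q) = 0.038 × (4050/559.900) = 0.275.

0.275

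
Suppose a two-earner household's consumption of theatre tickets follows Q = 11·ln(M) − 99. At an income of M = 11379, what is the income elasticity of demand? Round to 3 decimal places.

2.945

At M = 11379: Q = 3.735.
dQ/dM = 11/M = 0.000966693 at this income.
η = (dQ/dM)·(M/Q) = 0.000966693 × (11379/3.735) = 2.945.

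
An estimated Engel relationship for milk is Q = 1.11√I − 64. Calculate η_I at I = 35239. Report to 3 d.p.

At I = 35239: Q = 144.370.
dQ/dI = 1.11/(2√I) = 0.00295652 at this income.
η = (dQ/dI)·(I/Q) = 0.00295652 × (35239/144.370) = 0.722.

0.722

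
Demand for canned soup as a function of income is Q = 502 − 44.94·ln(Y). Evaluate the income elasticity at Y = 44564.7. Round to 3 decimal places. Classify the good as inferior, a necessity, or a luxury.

-2.147 (inferior good)

At Y = 44564.7: Q = 20.931.
dQ/dY = -44.94/Y = -0.00100842 at this income.
η = (dQ/dY)·(Y/Q) = -0.00100842 × (44564.7/20.931) = -2.147.
Since η < 0, the good is an inferior good.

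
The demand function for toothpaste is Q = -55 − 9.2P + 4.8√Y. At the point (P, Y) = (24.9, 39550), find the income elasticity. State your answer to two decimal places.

At P = 24.9, Y = 39550: Q = 670.505.
Holding P constant, ∂Q/∂Y = 4.8/(2√Y) = 0.0120681.
η_Y = (∂Q/∂Y)·(Y/Q) = 0.0120681 × (39550/670.505) = 0.71.

0.71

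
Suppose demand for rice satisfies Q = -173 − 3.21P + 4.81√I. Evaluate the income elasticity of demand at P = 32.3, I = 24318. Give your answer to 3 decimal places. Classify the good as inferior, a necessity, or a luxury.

0.792 (necessity)

At P = 32.3, I = 24318: Q = 473.399.
Holding P constant, ∂Q/∂I = 4.81/(2√I) = 0.0154224.
η_I = (∂Q/∂I)·(I/Q) = 0.0154224 × (24318/473.399) = 0.792.
Since 0 < η < 1, this is a necessity.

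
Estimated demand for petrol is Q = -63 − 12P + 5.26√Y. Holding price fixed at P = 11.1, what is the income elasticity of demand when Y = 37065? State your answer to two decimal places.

At P = 11.1, Y = 37065: Q = 816.470.
Holding P constant, ∂Q/∂Y = 5.26/(2√Y) = 0.0136607.
η_Y = (∂Q/∂Y)·(Y/Q) = 0.0136607 × (37065/816.470) = 0.62.

0.62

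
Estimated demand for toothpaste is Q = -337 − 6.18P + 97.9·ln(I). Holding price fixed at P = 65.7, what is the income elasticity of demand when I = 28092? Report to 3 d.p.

At P = 65.7, I = 28092: Q = 259.787.
Holding P constant, ∂Q/∂I = 97.9/I = 0.00348498.
η_I = (∂Q/∂I)·(I/Q) = 0.00348498 × (28092/259.787) = 0.377.

0.377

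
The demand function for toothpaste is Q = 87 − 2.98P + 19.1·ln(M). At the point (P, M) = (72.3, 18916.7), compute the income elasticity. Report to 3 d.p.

0.320

At P = 72.3, M = 18916.7: Q = 59.639.
Holding P constant, ∂Q/∂M = 19.1/M = 0.00100969.
η_M = (∂Q/∂M)·(M/Q) = 0.00100969 × (18916.7/59.639) = 0.320.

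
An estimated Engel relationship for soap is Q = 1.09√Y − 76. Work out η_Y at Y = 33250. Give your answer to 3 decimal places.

0.810

At Y = 33250: Q = 122.757.
dQ/dY = 1.09/(2√Y) = 0.00298883 at this income.
η = (dQ/dY)·(Y/Q) = 0.00298883 × (33250/122.757) = 0.810.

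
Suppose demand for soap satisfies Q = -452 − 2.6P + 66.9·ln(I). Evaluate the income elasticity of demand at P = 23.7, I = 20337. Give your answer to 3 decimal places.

At P = 23.7, I = 20337: Q = 150.041.
Holding P constant, ∂Q/∂I = 66.9/I = 0.00328957.
η_I = (∂Q/∂I)·(I/Q) = 0.00328957 × (20337/150.041) = 0.446.

0.446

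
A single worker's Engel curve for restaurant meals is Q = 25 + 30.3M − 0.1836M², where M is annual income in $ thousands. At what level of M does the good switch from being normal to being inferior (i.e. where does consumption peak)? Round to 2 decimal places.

82.52

dQ/dM = 30.3 − 0.3672M.
The good is inferior where dQ/dM < 0. Setting dQ/dM = 0 gives M = 30.3 / 0.3672 = 82.52.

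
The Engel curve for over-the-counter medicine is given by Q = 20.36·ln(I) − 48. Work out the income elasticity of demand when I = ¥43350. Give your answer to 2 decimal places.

At I = 43350: Q = 169.385.
dQ/dI = 20.36/I = 0.000469666 at this income.
η = (dQ/dI)·(I/Q) = 0.000469666 × (43350/169.385) = 0.12.

0.12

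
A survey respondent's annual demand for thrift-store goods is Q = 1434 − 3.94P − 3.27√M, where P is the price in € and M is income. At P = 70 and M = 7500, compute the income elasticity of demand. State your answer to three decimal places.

-0.162

At P = 70, M = 7500: Q = 875.010.
Holding P constant, ∂Q/∂M = -3.27/(2√M) = -0.0188794.
η_M = (∂Q/∂M)·(M/Q) = -0.0188794 × (7500/875.010) = -0.162.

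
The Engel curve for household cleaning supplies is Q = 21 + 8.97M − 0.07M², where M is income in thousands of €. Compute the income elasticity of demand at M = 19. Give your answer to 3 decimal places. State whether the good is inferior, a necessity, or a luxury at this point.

At M = 19: Q = 166.1600.
dQ/dM = 8.97 − 0.14M = 6.31000.
η = (dQ/dM)·(M/Q) = 6.31000 × (19/166.1600) = 0.722.
0 < η < 1 ⇒ necessity.

0.722 (necessity)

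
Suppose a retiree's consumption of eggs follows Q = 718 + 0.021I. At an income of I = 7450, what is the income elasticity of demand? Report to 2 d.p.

At I = 7450: Q = 874.450.
dQ/dI = 0.021.
η = (dQ/dI)·(I/Q) = 0.021 × (7450/874.450) = 0.18.

0.18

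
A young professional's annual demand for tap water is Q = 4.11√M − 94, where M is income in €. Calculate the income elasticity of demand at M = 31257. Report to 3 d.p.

0.574

At M = 31257: Q = 632.634.
dQ/dM = 4.11/(2√M) = 0.0116235 at this income.
η = (dQ/dM)·(M/Q) = 0.0116235 × (31257/632.634) = 0.574.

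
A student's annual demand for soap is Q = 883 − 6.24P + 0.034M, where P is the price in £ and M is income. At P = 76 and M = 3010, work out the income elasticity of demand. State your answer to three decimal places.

At P = 76, M = 3010: Q = 511.100.
Holding P constant, ∂Q/∂M = 0.034.
η_M = (∂Q/∂M)·(M/Q) = 0.034 × (3010/511.100) = 0.200.

0.200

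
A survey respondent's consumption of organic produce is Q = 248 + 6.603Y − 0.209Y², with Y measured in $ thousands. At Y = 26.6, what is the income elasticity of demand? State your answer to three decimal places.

At Y = 26.6: Q = 275.7598.
dQ/dY = 6.603 − 0.418Y = -4.51580.
η = (dQ/dY)·(Y/Q) = -4.51580 × (26.6/275.7598) = -0.436.

-0.436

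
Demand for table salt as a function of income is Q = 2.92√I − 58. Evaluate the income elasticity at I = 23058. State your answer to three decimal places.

0.575

At I = 23058: Q = 385.398.
dQ/dI = 2.92/(2√I) = 0.00961484 at this income.
η = (dQ/dI)·(I/Q) = 0.00961484 × (23058/385.398) = 0.575.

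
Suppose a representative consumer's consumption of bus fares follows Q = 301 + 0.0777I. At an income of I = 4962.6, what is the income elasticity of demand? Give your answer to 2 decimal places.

0.56

At I = 4962.6: Q = 686.594.
dQ/dI = 0.0777.
η = (dQ/dI)·(I/Q) = 0.0777 × (4962.6/686.594) = 0.56.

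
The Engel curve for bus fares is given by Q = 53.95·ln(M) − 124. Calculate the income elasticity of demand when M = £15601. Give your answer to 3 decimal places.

At M = 15601: Q = 396.892.
dQ/dM = 53.95/M = 0.00345811 at this income.
η = (dQ/dM)·(M/Q) = 0.00345811 × (15601/396.892) = 0.136.

0.136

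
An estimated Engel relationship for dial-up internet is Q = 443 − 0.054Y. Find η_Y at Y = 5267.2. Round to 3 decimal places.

-1.794

At Y = 5267.2: Q = 158.571.
dQ/dY = −0.054.
η = (dQ/dY)·(Y/Q) = -0.054 × (5267.2/158.571) = -1.794.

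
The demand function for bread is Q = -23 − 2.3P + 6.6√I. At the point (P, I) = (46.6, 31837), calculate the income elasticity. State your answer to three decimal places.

At P = 46.6, I = 31837: Q = 1047.453.
Holding P constant, ∂Q/∂I = 6.6/(2√I) = 0.0184947.
η_I = (∂Q/∂I)·(I/Q) = 0.0184947 × (31837/1047.453) = 0.562.

0.562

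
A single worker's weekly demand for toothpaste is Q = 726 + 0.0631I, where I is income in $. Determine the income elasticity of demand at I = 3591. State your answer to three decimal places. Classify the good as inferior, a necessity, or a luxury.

0.238 (necessity)

At I = 3591: Q = 952.592.
dQ/dI = 0.0631.
η = (dQ/dI)·(I/Q) = 0.0631 × (3591/952.592) = 0.238.
Since 0 < η < 1, the good is a necessity.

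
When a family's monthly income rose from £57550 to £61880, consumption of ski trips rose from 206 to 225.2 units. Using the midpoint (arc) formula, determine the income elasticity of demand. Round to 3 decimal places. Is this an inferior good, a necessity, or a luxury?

ΔQ = 225.2 − 206 = 19.2; midpoint Q̄ = (206 + 225.2)/2 = 215.6.
ΔI = 61880 − 57550 = 4330; midpoint Ī = (57550 + 61880)/2 = 59715.
η = (ΔQ/Q̄) ÷ (ΔI/Ī) = (19.2/215.6) ÷ (4330/59715) = 1.228.
η > 1 ⇒ luxury.

1.228 (luxury)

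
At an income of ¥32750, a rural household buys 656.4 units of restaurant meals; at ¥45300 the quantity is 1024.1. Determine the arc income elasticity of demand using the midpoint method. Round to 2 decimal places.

1.36

ΔQ = 1024.1 − 656.4 = 367.7; midpoint Q̄ = (656.4 + 1024.1)/2 = 840.25.
ΔI = 45300 − 32750 = 12550; midpoint Ī = (32750 + 45300)/2 = 39025.
η = (ΔQ/Q̄) ÷ (ΔI/Ī) = (367.7/840.25) ÷ (12550/39025) = 1.36.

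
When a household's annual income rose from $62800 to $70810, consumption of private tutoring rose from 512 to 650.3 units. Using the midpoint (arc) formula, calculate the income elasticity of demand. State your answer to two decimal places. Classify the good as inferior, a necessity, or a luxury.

ΔQ = 650.3 − 512 = 138.3; midpoint Q̄ = (512 + 650.3)/2 = 581.15.
ΔI = 70810 − 62800 = 8010; midpoint Ī = (62800 + 70810)/2 = 66805.
η = (ΔQ/Q̄) ÷ (ΔI/Ī) = (138.3/581.15) ÷ (8010/66805) = 1.98.
η > 1 ⇒ luxury.

1.98 (luxury)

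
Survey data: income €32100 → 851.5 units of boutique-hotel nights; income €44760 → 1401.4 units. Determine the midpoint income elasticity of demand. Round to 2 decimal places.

1.48

ΔQ = 1401.4 − 851.5 = 549.9; midpoint Q̄ = (851.5 + 1401.4)/2 = 1126.45.
ΔI = 44760 − 32100 = 12660; midpoint Ī = (32100 + 44760)/2 = 38430.
η = (ΔQ/Q̄) ÷ (ΔI/Ī) = (549.9/1126.45) ÷ (12660/38430) = 1.48.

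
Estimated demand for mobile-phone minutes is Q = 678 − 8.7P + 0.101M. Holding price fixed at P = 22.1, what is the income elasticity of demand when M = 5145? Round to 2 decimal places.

At P = 22.1, M = 5145: Q = 1005.375.
Holding P constant, ∂Q/∂M = 0.101.
η_M = (∂Q/∂M)·(M/Q) = 0.101 × (5145/1005.375) = 0.52.

0.52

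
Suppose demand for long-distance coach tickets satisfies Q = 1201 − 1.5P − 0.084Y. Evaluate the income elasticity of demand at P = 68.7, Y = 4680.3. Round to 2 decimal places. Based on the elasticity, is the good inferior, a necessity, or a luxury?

-0.56 (inferior good)

At P = 68.7, Y = 4680.3: Q = 704.805.
Holding P constant, ∂Q/∂Y = −0.084.
η_Y = (∂Q/∂Y)·(Y/Q) = -0.084 × (4680.3/704.805) = -0.56.
Since η < 0, this is an inferior good.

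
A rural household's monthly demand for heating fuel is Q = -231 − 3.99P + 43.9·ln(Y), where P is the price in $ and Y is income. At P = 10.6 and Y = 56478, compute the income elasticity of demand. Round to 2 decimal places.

0.21

At P = 10.6, Y = 56478: Q = 207.043.
Holding P constant, ∂Q/∂Y = 43.9/Y = 0.000777294.
η_Y = (∂Q/∂Y)·(Y/Q) = 0.000777294 × (56478/207.043) = 0.21.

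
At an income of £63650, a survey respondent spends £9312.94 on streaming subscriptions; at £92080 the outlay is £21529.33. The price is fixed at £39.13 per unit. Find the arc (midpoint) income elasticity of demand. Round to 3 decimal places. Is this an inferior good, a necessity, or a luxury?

With a constant price, Q₁ = 9312.94/39.13 = 238.000 and Q₂ = 21529.33/39.13 = 550.200 (equivalently, work directly with expenditure since P cancels).
Midpoint %ΔQ = (21529.33 − 9312.94)/15421.14 = 0.79218; midpoint %ΔI = (92080 − 63650)/77865 = 0.36512.
η = 0.79218 / 0.36512 = 2.170.
η > 1 ⇒ luxury.

2.170 (luxury)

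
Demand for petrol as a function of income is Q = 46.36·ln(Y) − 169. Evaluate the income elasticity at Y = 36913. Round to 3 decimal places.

0.146

At Y = 36913: Q = 318.537.
dQ/dY = 46.36/Y = 0.00125593 at this income.
η = (dQ/dY)·(Y/Q) = 0.00125593 × (36913/318.537) = 0.146.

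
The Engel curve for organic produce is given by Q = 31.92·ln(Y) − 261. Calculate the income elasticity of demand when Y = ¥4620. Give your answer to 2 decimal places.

3.82

At Y = 4620: Q = 8.346.
dQ/dY = 31.92/Y = 0.00690909 at this income.
η = (dQ/dY)·(Y/Q) = 0.00690909 × (4620/8.346) = 3.82.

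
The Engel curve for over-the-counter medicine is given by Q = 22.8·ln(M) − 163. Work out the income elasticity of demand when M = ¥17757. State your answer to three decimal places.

At M = 17757: Q = 60.087.
dQ/dM = 22.8/M = 0.001284 at this income.
η = (dQ/dM)·(M/Q) = 0.001284 × (17757/60.087) = 0.379.

0.379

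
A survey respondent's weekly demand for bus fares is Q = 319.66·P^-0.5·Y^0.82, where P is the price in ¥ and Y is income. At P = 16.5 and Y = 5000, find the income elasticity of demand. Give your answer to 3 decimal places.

0.820

For a multiplicative demand Q = A·P^α·Y^β, the income elasticity is β everywhere.
Here β = 0.82, so η = 0.820.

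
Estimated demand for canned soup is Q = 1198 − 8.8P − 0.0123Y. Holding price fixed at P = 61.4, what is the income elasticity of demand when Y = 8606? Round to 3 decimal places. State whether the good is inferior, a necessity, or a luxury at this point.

-0.192 (inferior good)

At P = 61.4, Y = 8606: Q = 551.826.
Holding P constant, ∂Q/∂Y = −0.0123.
η_Y = (∂Q/∂Y)·(Y/Q) = -0.0123 × (8606/551.826) = -0.192.
Since η < 0, this is an inferior good.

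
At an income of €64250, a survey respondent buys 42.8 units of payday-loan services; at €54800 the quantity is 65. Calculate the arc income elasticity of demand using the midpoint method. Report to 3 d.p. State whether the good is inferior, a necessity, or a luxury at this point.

-2.594 (inferior good)

ΔQ = 65 − 42.8 = 22.2; midpoint Q̄ = (42.8 + 65)/2 = 53.9.
ΔI = 54800 − 64250 = -9450; midpoint Ī = (64250 + 54800)/2 = 59525.
η = (ΔQ/Q̄) ÷ (ΔI/Ī) = (22.2/53.9) ÷ (-9450/59525) = -2.594.
η < 0 ⇒ inferior good.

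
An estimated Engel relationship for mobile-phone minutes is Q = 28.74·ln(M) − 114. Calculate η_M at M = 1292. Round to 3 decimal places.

At M = 1292: Q = 91.892.
dQ/dM = 28.74/M = 0.0222446 at this income.
η = (dQ/dM)·(M/Q) = 0.0222446 × (1292/91.892) = 0.313.

0.313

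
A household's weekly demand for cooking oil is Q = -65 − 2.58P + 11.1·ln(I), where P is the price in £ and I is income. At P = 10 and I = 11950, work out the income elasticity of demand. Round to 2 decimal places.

0.83

At P = 10, I = 11950: Q = 13.412.
Holding P constant, ∂Q/∂I = 11.1/I = 0.00092887.
η_I = (∂Q/∂I)·(I/Q) = 0.00092887 × (11950/13.412) = 0.83.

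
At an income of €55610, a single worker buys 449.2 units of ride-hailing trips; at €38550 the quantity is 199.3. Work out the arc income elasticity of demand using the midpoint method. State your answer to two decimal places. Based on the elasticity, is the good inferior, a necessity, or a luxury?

ΔQ = 199.3 − 449.2 = -249.9; midpoint Q̄ = (449.2 + 199.3)/2 = 324.25.
ΔI = 38550 − 55610 = -17060; midpoint Ī = (55610 + 38550)/2 = 47080.
η = (ΔQ/Q̄) ÷ (ΔI/Ī) = (-249.9/324.25) ÷ (-17060/47080) = 2.13.
η > 1 ⇒ luxury.

2.13 (luxury)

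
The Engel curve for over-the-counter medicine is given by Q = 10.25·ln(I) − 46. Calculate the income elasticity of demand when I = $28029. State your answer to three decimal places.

At I = 28029: Q = 58.970.
dQ/dI = 10.25/I = 0.000365693 at this income.
η = (dQ/dI)·(I/Q) = 0.000365693 × (28029/58.970) = 0.174.

0.174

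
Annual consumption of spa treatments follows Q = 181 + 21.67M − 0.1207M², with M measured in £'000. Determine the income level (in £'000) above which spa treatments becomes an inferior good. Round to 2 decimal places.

dQ/dM = 21.67 − 0.2414M.
The good is inferior where dQ/dM < 0. Setting dQ/dM = 0 gives M = 21.67 / 0.2414 = 89.77.

89.77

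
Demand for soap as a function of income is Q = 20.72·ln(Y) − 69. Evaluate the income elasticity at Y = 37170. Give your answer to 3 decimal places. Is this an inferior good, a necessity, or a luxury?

At Y = 37170: Q = 149.042.
dQ/dY = 20.72/Y = 0.000557439 at this income.
η = (dQ/dY)·(Y/Q) = 0.000557439 × (37170/149.042) = 0.139.
Since 0 < η < 1, the good is a necessity.

0.139 (necessity)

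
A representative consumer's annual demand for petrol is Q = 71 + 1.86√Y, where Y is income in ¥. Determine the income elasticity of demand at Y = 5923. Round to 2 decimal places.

At Y = 5923: Q = 214.148.
dQ/dY = 1.86/(2√Y) = 0.012084 at this income.
η = (dQ/dY)·(Y/Q) = 0.012084 × (5923/214.148) = 0.33.

0.33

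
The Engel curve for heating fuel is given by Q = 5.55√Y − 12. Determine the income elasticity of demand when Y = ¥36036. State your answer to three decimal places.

At Y = 36036: Q = 1041.565.
dQ/dY = 5.55/(2√Y) = 0.0146182 at this income.
η = (dQ/dY)·(Y/Q) = 0.0146182 × (36036/1041.565) = 0.506.

0.506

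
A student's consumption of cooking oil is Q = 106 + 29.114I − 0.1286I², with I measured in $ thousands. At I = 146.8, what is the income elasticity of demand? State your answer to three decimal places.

At I = 146.8: Q = 1608.5743.
dQ/dI = 29.114 − 0.2572I = -8.64296.
η = (dQ/dI)·(I/Q) = -8.64296 × (146.8/1608.5743) = -0.789.

-0.789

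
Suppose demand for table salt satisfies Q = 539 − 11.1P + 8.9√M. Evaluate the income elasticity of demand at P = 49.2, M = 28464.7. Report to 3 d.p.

At P = 49.2, M = 28464.7: Q = 1494.442.
Holding P constant, ∂Q/∂M = 8.9/(2√M) = 0.0263759.
η_M = (∂Q/∂M)·(M/Q) = 0.0263759 × (28464.7/1494.442) = 0.502.

0.502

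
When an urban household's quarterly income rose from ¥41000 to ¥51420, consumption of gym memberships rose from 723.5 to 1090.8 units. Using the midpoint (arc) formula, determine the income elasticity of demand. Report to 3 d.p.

ΔQ = 1090.8 − 723.5 = 367.3; midpoint Q̄ = (723.5 + 1090.8)/2 = 907.15.
ΔI = 51420 − 41000 = 10420; midpoint Ī = (41000 + 51420)/2 = 46210.
η = (ΔQ/Q̄) ÷ (ΔI/Ī) = (367.3/907.15) ÷ (10420/46210) = 1.796.

1.796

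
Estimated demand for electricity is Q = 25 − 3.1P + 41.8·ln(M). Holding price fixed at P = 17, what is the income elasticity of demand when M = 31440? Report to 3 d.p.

0.103

At P = 17, M = 31440: Q = 405.174.
Holding P constant, ∂Q/∂M = 41.8/M = 0.00132952.
η_M = (∂Q/∂M)·(M/Q) = 0.00132952 × (31440/405.174) = 0.103.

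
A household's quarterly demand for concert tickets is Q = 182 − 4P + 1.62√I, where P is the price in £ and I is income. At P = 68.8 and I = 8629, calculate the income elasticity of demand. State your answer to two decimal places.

At P = 68.8, I = 8629: Q = 57.286.
Holding P constant, ∂Q/∂I = 1.62/(2√I) = 0.00871977.
η_I = (∂Q/∂I)·(I/Q) = 0.00871977 × (8629/57.286) = 1.31.

1.31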